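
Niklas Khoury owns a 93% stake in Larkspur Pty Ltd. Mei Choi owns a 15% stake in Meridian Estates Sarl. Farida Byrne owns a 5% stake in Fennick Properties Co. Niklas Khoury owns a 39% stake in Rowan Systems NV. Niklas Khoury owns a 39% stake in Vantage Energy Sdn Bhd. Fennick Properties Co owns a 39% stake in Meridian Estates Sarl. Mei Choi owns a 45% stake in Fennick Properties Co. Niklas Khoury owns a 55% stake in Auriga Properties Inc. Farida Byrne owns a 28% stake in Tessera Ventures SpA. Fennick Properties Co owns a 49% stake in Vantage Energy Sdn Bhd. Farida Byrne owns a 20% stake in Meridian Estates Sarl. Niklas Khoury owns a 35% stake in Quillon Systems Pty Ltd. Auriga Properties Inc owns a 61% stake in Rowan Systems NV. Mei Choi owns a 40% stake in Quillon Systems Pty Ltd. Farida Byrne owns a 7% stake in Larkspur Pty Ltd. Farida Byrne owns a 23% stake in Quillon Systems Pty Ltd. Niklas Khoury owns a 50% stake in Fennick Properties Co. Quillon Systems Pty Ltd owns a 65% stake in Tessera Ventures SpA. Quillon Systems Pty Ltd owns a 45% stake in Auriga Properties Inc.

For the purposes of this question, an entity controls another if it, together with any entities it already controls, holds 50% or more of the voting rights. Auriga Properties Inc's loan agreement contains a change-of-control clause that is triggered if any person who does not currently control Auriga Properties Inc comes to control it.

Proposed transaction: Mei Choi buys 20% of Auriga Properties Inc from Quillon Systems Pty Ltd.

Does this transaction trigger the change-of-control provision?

No

The purchase adds only to Mei's holdings (Quillon's stake shrinks), so Mei is the only person who could newly come to control Auriga.
Mei's largest direct stake is 45% in Fennick, which does not meet the threshold, so Mei controls no company.
Neither Mei nor any entity Mei controls holds any voting interest in Auriga.
So before the transaction, Mei does not control Auriga.
After the purchase, Mei holds 20% of Auriga directly, and Quillon's stake falls to 25%.
After the transaction, Mei's side holds 20% of Auriga, not ≥ 50%, so Mei still does not control Auriga.
No new person acquires control, so the clause is not triggered.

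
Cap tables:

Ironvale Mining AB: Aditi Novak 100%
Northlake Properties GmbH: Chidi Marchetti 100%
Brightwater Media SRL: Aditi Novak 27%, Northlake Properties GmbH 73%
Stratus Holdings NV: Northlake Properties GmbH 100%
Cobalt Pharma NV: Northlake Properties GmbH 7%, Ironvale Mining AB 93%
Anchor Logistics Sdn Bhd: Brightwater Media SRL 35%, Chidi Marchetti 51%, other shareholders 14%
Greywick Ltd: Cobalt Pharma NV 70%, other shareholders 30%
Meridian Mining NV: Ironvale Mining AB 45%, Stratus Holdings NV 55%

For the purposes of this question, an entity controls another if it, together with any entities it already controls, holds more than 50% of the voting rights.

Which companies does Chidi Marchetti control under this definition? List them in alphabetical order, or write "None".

Anchor Logistics Sdn Bhd, Brightwater Media SRL, Meridian Mining NV, Northlake Properties GmbH, Stratus Holdings NV

Chidi holds 100% of Northlake, so Chidi controls Northlake.
Northlake holds 73% of Brightwater, so Chidi controls Brightwater.
Northlake holds 100% of Stratus, so Chidi controls Stratus.
Brightwater and Chidi together hold 35% + 51% = 86% of Anchor, so Chidi controls Anchor.
Stratus holds 55% of Meridian, so Chidi controls Meridian.
No other company's threshold is met.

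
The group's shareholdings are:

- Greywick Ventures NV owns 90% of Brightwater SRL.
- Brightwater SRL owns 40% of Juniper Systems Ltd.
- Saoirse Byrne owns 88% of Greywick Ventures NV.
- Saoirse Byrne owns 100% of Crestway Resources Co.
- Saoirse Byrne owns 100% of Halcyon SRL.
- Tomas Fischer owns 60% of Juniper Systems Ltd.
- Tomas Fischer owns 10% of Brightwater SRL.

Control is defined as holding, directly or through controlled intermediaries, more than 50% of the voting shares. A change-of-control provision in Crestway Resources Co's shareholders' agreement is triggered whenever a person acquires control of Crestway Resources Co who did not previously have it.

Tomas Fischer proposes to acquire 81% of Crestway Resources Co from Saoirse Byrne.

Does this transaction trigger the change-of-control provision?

Yes

The purchase adds only to Tomas's holdings (Saoirse's stake shrinks), so Tomas is the only person who could newly come to control Crestway.
Tomas holds 60% of Juniper, so Tomas controls Juniper.
Neither Tomas nor any entity Tomas controls holds any voting interest in Crestway.
So before the transaction, Tomas does not control Crestway.
After the purchase, Tomas holds 81% of Crestway directly, and Saoirse's stake falls to 19%.
Tomas holds 81% of Crestway, so Tomas controls Crestway.
Tomas did not control Crestway before and does after, so the clause is triggered.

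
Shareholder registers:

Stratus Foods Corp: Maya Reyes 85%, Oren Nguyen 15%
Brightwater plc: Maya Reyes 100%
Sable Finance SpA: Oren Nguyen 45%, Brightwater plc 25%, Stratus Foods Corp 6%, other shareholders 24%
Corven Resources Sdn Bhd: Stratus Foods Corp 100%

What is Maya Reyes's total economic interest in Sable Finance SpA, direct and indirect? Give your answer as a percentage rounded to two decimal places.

30.10%

Maya reaches Sable along 2 paths.
Via Brightwater: 100% × 25% = 25%.
Via Stratus: 85% × 6% = 5.1%.
Total: 25% + 5.1% = 30.1%.
Rounded: 30.10%.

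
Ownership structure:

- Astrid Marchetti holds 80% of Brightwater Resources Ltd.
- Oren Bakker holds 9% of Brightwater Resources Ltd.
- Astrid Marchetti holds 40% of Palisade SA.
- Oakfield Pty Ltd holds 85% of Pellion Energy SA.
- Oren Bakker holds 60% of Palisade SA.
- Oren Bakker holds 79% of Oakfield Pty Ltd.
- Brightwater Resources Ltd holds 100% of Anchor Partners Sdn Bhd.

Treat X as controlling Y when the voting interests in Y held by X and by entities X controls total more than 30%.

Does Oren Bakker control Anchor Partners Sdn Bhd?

No

Oren holds 79% of Oakfield, so Oren controls Oakfield.
Oren holds 60% of Palisade, so Oren controls Palisade.
Oakfield holds 85% of Pellion, so Oren controls Pellion.
Neither Oren nor any entity Oren controls holds any voting interest in Anchor.
So Oren does not control Anchor.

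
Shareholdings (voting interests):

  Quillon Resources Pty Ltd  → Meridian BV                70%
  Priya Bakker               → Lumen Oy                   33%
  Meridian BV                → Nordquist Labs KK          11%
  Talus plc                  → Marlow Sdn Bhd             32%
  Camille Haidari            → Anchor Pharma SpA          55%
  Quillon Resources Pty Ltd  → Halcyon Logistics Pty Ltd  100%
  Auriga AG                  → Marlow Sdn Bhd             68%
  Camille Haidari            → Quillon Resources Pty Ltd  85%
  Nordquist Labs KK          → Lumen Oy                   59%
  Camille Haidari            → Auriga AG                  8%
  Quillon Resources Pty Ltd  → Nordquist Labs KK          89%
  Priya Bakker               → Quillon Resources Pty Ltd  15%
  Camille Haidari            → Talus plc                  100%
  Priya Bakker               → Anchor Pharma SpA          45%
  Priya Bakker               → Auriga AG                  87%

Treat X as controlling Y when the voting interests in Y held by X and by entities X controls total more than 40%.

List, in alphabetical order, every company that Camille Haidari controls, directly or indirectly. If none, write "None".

Camille holds 55% of Anchor, so Camille controls Anchor.
Camille holds 85% of Quillon, so Camille controls Quillon.
Quillon holds 100% of Halcyon, so Camille controls Halcyon.
Quillon holds 70% of Meridian, so Camille controls Meridian.
Camille holds 100% of Talus, so Camille controls Talus.
Quillon and Meridian together hold 89% + 11% = 100% of Nordquist, so Camille controls Nordquist.
Nordquist holds 59% of Lumen, so Camille controls Lumen.
No other company's threshold is met.

Anchor Pharma SpA, Halcyon Logistics Pty Ltd, Lumen Oy, Meridian BV, Nordquist Labs KK, Quillon Resources Pty Ltd, Talus plc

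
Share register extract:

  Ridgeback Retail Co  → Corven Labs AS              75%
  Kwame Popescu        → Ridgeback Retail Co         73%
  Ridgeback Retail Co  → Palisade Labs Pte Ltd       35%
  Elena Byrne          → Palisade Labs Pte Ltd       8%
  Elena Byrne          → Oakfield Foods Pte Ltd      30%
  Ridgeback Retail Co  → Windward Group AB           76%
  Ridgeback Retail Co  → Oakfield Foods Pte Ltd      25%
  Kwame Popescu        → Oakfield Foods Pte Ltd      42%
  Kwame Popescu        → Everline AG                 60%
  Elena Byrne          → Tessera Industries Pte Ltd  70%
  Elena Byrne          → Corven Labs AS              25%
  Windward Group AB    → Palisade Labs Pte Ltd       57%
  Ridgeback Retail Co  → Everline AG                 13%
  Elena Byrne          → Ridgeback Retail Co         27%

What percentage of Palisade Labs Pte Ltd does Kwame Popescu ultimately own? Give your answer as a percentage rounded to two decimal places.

Kwame reaches Palisade along 2 paths.
Via Ridgeback → Windward: 73% × 76% × 57% = 31.6236%.
Via Ridgeback: 73% × 35% = 25.55%.
Total: 31.6236% + 25.55% = 57.1736%.
Rounded: 57.17%.

57.17%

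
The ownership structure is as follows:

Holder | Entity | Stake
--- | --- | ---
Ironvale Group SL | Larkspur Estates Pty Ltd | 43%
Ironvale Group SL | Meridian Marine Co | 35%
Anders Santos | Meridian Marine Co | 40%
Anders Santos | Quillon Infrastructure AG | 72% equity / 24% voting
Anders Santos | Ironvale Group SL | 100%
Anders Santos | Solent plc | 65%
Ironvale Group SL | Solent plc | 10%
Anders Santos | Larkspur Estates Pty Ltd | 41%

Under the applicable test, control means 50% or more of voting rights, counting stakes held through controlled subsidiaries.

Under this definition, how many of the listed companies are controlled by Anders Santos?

4

Anders holds 100% of Ironvale, so Anders controls Ironvale.
Ironvale and Anders together hold 35% + 40% = 75% of Meridian, so Anders controls Meridian.
Ironvale and Anders together hold 10% + 65% = 75% of Solent, so Anders controls Solent.
Anders and Ironvale together hold 41% + 43% = 84% of Larkspur, so Anders controls Larkspur.
No other company's threshold is met.
Anders controls 4 companies.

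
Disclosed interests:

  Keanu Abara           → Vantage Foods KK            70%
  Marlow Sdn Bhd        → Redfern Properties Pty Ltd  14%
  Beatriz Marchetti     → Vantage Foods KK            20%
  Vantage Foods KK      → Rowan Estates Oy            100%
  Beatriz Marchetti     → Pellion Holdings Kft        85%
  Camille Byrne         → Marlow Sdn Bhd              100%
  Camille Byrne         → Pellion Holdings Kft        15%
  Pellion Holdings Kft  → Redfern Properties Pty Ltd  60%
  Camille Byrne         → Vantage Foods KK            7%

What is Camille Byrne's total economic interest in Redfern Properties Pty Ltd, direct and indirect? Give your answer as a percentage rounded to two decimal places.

23.00%

Camille reaches Redfern along 2 paths.
Via Marlow: 100% × 14% = 14%.
Via Pellion: 15% × 60% = 9%.
Total: 14% + 9% = 23%.
Rounded: 23.00%.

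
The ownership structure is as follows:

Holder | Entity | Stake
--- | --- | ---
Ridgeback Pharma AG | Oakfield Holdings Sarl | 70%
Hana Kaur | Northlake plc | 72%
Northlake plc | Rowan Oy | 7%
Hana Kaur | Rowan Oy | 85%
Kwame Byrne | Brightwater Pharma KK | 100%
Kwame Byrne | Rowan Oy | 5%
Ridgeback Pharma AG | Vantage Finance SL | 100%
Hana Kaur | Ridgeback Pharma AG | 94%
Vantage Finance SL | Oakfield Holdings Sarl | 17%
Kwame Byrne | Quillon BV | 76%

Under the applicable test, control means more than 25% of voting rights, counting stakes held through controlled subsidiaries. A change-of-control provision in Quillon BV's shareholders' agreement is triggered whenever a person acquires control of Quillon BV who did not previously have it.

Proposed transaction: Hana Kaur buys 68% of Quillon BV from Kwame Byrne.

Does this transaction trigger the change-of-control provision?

The purchase adds only to Hana's holdings (Kwame's stake shrinks), so Hana is the only person who could newly come to control Quillon.
Hana holds 94% of Ridgeback, so Hana controls Ridgeback.
Ridgeback holds 100% of Vantage, so Hana controls Vantage.
Hana holds 72% of Northlake, so Hana controls Northlake.
Ridgeback and Vantage together hold 70% + 17% = 87% of Oakfield, so Hana controls Oakfield.
Northlake and Hana together hold 7% + 85% = 92% of Rowan, so Hana controls Rowan.
Neither Hana nor any entity Hana controls holds any voting interest in Quillon.
So before the transaction, Hana does not control Quillon.
After the purchase, Hana holds 68% of Quillon directly, and Kwame's stake falls to 8%.
Hana holds 68% of Quillon, so Hana controls Quillon.
Hana did not control Quillon before and does after, so the clause is triggered.

Yes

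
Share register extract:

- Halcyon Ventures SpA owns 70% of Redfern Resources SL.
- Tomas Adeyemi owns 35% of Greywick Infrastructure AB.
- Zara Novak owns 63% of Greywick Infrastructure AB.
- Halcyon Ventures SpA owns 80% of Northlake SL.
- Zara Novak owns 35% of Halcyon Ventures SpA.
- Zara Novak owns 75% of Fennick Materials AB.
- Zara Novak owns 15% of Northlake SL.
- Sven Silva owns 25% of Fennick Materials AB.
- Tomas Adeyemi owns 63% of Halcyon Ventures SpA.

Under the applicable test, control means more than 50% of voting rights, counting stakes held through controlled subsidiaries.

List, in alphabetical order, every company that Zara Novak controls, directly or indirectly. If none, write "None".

Fennick Materials AB, Greywick Infrastructure AB

Zara holds 63% of Greywick, so Zara controls Greywick.
Zara holds 75% of Fennick, so Zara controls Fennick.
No other company's threshold is met.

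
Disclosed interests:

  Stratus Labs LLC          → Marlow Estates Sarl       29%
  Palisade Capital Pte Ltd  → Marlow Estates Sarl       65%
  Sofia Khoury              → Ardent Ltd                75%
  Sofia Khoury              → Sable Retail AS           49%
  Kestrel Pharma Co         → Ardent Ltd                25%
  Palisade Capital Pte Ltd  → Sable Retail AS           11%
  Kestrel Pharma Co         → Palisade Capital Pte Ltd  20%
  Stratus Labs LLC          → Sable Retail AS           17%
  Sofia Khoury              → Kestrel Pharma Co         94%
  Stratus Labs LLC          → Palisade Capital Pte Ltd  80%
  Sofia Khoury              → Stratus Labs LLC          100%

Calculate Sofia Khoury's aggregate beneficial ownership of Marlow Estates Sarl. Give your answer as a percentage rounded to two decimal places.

93.22%

Sofia reaches Marlow along 3 paths.
Via Kestrel → Palisade: 94% × 20% × 65% = 12.22%.
Via Stratus → Palisade: 100% × 80% × 65% = 52%.
Via Stratus: 100% × 29% = 29%.
Total: 12.22% + 52% + 29% = 93.22%.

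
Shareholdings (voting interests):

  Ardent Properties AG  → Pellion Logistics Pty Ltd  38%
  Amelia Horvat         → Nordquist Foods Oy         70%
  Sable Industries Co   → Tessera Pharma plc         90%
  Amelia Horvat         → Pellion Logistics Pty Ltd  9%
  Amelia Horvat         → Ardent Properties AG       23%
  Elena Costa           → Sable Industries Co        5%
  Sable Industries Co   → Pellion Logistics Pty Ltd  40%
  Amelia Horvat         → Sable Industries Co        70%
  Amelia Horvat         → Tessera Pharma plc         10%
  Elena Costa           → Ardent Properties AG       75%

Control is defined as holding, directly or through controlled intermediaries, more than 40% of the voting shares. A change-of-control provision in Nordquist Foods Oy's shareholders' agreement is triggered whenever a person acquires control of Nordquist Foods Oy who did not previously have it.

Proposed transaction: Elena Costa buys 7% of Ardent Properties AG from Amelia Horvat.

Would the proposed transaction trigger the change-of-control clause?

No

The purchase adds only to Elena's holdings (Amelia's stake shrinks), so Elena is the only person who could newly come to control Nordquist.
Elena holds 75% of Ardent, so Elena controls Ardent.
Neither Elena nor any entity Elena controls holds any voting interest in Nordquist.
So before the transaction, Elena does not control Nordquist.
After the purchase, Elena's direct stake in Ardent rises to 75% + 7% = 82%, and Amelia's stake falls to 16%.
Elena holds 82% of Ardent, so Elena controls Ardent.
After the transaction, neither Elena nor any entity Elena controls holds a voting interest in Nordquist, so Elena still does not control it.
No new person acquires control, so the clause is not triggered.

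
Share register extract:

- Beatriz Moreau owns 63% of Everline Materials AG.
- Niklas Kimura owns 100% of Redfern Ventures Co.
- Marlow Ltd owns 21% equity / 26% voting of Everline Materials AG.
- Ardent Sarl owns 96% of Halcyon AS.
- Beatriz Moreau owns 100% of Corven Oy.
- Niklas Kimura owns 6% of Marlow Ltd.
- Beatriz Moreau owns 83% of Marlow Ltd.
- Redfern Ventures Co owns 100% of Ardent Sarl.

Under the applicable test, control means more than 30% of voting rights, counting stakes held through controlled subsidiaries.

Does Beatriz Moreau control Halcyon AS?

No

Beatriz holds 83% of Marlow, so Beatriz controls Marlow.
Beatriz holds 100% of Corven, so Beatriz controls Corven.
Marlow and Beatriz together hold 26% + 63% = 89% of Everline, so Beatriz controls Everline.
Neither Beatriz nor any entity Beatriz controls holds any voting interest in Halcyon.
So Beatriz does not control Halcyon.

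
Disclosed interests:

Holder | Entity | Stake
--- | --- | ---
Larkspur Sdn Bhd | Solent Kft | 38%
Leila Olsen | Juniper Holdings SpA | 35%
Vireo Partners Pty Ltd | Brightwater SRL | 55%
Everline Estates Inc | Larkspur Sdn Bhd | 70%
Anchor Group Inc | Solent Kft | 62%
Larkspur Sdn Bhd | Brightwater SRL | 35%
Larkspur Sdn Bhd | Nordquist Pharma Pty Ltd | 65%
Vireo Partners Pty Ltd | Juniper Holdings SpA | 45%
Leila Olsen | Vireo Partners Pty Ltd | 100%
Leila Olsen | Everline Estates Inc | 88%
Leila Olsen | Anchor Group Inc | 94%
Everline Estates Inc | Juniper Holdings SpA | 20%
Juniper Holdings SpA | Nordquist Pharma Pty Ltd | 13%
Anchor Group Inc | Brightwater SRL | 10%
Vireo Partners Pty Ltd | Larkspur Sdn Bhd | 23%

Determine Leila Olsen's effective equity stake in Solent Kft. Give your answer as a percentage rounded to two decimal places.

Leila reaches Solent along 3 paths.
Via Anchor: 94% × 62% = 58.28%.
Via Everline → Larkspur: 88% × 70% × 38% = 23.408%.
Via Vireo → Larkspur: 100% × 23% × 38% = 8.74%.
Total: 58.28% + 23.408% + 8.74% = 90.428%.
Rounded: 90.43%.

90.43%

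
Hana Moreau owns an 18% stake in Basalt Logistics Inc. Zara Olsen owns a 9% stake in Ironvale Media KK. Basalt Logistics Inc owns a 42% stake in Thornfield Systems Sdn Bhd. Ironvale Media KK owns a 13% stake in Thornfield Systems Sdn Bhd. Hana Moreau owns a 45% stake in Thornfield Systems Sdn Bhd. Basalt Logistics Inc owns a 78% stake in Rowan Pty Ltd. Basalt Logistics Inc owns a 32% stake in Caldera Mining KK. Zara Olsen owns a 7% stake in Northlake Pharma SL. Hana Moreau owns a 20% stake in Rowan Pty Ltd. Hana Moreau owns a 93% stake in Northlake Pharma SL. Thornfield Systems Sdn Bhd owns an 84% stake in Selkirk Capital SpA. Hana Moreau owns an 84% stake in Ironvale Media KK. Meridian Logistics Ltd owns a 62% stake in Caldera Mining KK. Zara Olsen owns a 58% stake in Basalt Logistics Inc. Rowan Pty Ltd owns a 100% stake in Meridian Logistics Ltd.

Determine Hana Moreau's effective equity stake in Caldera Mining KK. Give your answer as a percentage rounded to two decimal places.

Hana reaches Caldera along 3 paths.
Via Basalt: 18% × 32% = 5.76%.
Via Basalt → Rowan → Meridian: 18% × 78% × 100% × 62% = 8.7048%.
Via Rowan → Meridian: 20% × 100% × 62% = 12.4%.
Total: 5.76% + 8.7048% + 12.4% = 26.8648%.
Rounded: 26.86%.

26.86%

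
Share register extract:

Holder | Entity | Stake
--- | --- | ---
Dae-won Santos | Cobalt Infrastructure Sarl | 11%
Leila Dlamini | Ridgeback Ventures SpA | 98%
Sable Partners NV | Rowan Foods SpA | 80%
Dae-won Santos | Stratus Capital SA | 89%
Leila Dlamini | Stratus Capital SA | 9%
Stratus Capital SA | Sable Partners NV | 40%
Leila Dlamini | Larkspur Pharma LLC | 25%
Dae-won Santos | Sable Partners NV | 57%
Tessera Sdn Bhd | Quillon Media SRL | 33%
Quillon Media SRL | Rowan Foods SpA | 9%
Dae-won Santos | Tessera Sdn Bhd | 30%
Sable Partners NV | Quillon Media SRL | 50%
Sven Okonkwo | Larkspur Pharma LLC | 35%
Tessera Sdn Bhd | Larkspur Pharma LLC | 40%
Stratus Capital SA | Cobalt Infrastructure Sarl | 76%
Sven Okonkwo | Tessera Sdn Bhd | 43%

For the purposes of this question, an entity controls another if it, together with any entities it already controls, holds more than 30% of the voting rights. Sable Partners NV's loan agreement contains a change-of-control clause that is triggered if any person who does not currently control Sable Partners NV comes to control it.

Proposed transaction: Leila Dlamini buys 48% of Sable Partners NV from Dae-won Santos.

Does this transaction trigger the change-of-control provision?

Yes

The purchase adds only to Leila's holdings (Dae-won's stake shrinks), so Leila is the only person who could newly come to control Sable.
Leila holds 98% of Ridgeback, so Leila controls Ridgeback.
Neither Leila nor any entity Leila controls holds any voting interest in Sable.
So before the transaction, Leila does not control Sable.
After the purchase, Leila holds 48% of Sable directly, and Dae-won's stake falls to 9%.
Leila holds 48% of Sable, so Leila controls Sable.
Leila did not control Sable before and does after, so the clause is triggered.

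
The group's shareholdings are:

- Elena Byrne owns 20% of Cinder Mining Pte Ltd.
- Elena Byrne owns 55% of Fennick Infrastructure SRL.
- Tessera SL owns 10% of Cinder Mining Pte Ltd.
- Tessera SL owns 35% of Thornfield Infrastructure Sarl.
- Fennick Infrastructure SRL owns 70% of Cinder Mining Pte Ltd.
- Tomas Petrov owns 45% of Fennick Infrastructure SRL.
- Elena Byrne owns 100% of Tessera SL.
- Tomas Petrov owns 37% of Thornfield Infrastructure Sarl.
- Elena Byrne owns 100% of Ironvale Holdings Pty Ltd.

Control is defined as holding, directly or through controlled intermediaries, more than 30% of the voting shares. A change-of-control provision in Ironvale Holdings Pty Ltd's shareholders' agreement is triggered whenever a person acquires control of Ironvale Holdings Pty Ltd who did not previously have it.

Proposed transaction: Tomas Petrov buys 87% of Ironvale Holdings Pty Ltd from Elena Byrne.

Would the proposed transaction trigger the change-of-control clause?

The purchase adds only to Tomas's holdings (Elena's stake shrinks), so Tomas is the only person who could newly come to control Ironvale.
Tomas holds 45% of Fennick, so Tomas controls Fennick.
Fennick holds 70% of Cinder, so Tomas controls Cinder.
Tomas holds 37% of Thornfield, so Tomas controls Thornfield.
Neither Tomas nor any entity Tomas controls holds any voting interest in Ironvale.
So before the transaction, Tomas does not control Ironvale.
After the purchase, Tomas holds 87% of Ironvale directly, and Elena's stake falls to 13%.
Tomas holds 87% of Ironvale, so Tomas controls Ironvale.
Tomas did not control Ironvale before and does after, so the clause is triggered.

Yes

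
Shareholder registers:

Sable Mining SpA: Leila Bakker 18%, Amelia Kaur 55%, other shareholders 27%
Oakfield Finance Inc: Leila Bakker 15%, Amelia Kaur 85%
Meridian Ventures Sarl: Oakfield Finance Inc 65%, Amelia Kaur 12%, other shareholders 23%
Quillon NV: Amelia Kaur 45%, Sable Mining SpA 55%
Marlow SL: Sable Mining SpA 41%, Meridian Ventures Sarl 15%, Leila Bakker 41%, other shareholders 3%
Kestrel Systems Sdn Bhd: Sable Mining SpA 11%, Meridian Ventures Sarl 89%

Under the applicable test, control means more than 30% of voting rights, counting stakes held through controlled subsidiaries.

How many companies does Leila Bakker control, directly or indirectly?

1

Leila holds 41% of Marlow, so Leila controls Marlow.
No other company's threshold is met.
Leila controls 1 company.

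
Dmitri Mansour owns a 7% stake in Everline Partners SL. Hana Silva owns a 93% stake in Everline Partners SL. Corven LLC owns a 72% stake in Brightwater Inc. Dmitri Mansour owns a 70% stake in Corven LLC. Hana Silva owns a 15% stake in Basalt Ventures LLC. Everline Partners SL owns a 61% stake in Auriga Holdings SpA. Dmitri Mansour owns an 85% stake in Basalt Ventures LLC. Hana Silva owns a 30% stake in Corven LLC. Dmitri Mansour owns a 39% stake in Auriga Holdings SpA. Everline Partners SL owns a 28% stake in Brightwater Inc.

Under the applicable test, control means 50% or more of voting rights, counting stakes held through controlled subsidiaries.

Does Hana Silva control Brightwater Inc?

No

Hana holds 93% of Everline, so Hana controls Everline.
Everline holds 61% of Auriga, so Hana controls Auriga.
In Brightwater, Hana's side holds only 28%, not ≥ 50%.
So Hana does not control Brightwater.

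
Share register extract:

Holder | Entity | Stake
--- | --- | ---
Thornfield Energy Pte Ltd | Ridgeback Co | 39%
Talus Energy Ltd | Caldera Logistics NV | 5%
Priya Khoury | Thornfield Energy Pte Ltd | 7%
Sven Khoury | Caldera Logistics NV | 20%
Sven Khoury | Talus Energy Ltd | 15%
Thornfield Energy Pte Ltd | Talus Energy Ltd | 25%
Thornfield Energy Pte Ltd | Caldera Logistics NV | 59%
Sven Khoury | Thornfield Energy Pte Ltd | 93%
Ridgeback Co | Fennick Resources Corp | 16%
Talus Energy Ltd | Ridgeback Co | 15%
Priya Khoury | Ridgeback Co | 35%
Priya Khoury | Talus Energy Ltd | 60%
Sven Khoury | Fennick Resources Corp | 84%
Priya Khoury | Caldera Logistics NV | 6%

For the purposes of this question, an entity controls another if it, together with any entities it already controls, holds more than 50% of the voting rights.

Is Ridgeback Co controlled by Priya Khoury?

Priya holds 60% of Talus, so Priya controls Talus.
In Ridgeback, Priya's side holds only 15% + 35% = 50%, not > 50%.
So Priya does not control Ridgeback.

No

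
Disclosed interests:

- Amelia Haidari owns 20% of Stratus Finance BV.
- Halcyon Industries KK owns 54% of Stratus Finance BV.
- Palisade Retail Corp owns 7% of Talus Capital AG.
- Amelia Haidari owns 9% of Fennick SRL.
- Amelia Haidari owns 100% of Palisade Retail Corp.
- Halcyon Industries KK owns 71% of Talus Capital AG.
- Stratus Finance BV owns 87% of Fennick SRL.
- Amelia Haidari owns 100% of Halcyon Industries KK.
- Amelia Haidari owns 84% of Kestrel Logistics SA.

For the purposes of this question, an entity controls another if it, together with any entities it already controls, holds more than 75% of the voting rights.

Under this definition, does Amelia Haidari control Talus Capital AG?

Yes

Amelia holds 100% of Palisade, so Amelia controls Palisade.
Amelia holds 100% of Halcyon, so Amelia controls Halcyon.
Halcyon and Palisade together hold 71% + 7% = 78% of Talus, so Amelia controls Talus.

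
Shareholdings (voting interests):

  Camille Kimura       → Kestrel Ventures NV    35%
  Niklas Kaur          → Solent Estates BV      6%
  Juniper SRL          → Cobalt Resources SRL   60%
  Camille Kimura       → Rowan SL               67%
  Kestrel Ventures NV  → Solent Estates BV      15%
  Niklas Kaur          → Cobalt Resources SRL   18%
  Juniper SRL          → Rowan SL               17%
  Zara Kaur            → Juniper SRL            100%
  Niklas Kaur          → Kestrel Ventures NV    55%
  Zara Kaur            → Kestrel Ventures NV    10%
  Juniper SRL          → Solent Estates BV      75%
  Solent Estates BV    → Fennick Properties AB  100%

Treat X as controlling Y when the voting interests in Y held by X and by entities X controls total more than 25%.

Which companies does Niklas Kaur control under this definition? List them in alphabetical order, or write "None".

Niklas holds 55% of Kestrel, so Niklas controls Kestrel.
No other company's threshold is met.

Kestrel Ventures NV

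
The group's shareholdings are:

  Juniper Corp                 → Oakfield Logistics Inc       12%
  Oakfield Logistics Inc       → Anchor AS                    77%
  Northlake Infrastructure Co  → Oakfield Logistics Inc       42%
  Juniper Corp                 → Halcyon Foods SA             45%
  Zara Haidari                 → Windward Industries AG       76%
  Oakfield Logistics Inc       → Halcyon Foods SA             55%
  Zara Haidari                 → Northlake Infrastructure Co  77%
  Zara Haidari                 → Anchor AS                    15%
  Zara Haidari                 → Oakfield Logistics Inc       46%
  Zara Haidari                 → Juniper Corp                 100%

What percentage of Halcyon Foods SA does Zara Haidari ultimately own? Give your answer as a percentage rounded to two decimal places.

Zara reaches Halcyon along 4 paths.
Via Juniper: 100% × 45% = 45%.
Via Northlake → Oakfield: 77% × 42% × 55% = 17.787%.
Via Oakfield: 46% × 55% = 25.3%.
Via Juniper → Oakfield: 100% × 12% × 55% = 6.6%.
Total: 45% + 17.787% + 25.3% + 6.6% = 94.687%.
Rounded: 94.69%.

94.69%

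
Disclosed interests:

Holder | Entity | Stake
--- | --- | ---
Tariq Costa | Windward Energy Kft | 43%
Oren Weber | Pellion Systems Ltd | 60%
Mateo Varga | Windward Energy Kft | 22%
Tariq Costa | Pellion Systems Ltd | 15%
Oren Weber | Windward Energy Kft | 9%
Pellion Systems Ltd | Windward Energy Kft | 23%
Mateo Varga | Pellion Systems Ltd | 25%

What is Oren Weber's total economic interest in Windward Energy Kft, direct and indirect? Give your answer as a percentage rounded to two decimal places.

22.80%

Oren reaches Windward along 2 paths.
Via Pellion: 60% × 23% = 13.8%.
Direct stake: 9% = 9%.
Total: 13.8% + 9% = 22.8%.
Rounded: 22.80%.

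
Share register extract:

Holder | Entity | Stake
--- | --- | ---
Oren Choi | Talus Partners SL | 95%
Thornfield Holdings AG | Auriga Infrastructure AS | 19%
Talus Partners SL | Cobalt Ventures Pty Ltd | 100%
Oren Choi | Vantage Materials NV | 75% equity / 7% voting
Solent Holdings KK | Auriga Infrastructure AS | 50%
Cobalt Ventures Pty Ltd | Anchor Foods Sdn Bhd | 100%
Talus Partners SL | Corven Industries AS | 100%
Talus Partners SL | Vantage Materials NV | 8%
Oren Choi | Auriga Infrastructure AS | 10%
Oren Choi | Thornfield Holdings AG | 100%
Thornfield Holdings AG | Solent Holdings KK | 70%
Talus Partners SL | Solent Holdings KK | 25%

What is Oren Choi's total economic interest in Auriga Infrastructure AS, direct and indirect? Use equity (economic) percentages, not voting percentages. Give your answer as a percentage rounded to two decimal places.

Oren reaches Auriga along 4 paths.
Direct stake: 10% = 10%.
Via Thornfield → Solent: 100% × 70% × 50% = 35%.
Via Talus → Solent: 95% × 25% × 50% = 11.875%.
Via Thornfield: 100% × 19% = 19%.
Total: 10% + 35% + 11.875% + 19% = 75.875%.
Rounded: 75.88%.

75.88%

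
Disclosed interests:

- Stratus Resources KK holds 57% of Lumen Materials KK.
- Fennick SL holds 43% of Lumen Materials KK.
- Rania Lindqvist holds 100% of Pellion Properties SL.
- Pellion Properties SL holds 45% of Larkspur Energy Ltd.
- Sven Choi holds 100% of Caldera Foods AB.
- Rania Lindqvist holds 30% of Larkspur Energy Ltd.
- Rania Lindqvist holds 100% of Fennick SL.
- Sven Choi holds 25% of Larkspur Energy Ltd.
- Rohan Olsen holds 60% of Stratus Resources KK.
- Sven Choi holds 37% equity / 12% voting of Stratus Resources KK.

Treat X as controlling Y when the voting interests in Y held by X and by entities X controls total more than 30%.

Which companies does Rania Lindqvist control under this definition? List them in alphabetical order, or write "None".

Fennick SL, Larkspur Energy Ltd, Lumen Materials KK, Pellion Properties SL

Rania holds 100% of Pellion, so Rania controls Pellion.
Rania holds 100% of Fennick, so Rania controls Fennick.
Fennick holds 43% of Lumen, so Rania controls Lumen.
Rania and Pellion together hold 30% + 45% = 75% of Larkspur, so Rania controls Larkspur.
No other company's threshold is met.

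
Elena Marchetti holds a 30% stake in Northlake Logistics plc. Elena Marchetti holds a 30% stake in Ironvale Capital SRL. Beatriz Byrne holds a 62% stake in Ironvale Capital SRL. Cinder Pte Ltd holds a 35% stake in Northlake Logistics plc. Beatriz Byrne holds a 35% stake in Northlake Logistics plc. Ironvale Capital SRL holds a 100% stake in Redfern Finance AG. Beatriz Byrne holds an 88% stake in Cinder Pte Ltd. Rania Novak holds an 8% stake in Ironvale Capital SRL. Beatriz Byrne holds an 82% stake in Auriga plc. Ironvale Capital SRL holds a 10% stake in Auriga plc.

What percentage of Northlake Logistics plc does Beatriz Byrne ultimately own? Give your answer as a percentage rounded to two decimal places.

65.80%

Beatriz reaches Northlake along 2 paths.
Direct stake: 35% = 35%.
Via Cinder: 88% × 35% = 30.8%.
Total: 35% + 30.8% = 65.8%.
Rounded: 65.80%.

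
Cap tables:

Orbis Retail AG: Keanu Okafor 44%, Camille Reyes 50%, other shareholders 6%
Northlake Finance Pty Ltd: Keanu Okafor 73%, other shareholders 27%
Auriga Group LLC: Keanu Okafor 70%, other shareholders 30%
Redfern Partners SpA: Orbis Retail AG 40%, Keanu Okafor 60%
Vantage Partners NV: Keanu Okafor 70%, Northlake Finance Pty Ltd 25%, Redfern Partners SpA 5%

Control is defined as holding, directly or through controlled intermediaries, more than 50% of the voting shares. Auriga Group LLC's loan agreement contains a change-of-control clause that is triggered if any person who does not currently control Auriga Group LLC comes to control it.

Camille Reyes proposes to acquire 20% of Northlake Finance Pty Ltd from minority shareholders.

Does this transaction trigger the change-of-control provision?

The purchase changes only Camille's holdings, so Camille is the only person who could newly come to control Auriga.
Camille's largest direct stake is 50% in Orbis, which does not meet the threshold, so Camille controls no company.
Neither Camille nor any entity Camille controls holds any voting interest in Auriga.
So before the transaction, Camille does not control Auriga.
After the purchase, Camille holds 20% of Northlake directly.
Camille's side now holds 20% of Northlake, not > 50%, so Camille still does not control Northlake.
After the transaction, neither Camille nor any entity Camille controls holds a voting interest in Auriga, so Camille still does not control it.
No new person acquires control, so the clause is not triggered.

No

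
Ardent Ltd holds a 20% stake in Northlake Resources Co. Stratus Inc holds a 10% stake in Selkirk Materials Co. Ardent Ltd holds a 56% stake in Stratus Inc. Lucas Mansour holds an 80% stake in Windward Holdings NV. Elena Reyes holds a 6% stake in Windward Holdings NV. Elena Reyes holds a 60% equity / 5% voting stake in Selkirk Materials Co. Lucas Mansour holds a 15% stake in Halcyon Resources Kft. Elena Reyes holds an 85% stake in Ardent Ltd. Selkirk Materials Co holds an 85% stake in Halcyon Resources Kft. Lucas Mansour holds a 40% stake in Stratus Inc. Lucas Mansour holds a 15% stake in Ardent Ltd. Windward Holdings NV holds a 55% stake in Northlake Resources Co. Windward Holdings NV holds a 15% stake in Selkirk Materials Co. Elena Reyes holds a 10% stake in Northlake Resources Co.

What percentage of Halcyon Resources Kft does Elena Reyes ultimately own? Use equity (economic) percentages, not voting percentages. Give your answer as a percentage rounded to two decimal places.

55.81%

Elena reaches Halcyon along 3 paths.
Via Ardent → Stratus → Selkirk: 85% × 56% × 10% × 85% = 4.046%.
Via Windward → Selkirk: 6% × 15% × 85% = 0.765%.
Via Selkirk: 60% × 85% = 51%.
Total: 4.046% + 0.765% + 51% = 55.811%.
Rounded: 55.81%.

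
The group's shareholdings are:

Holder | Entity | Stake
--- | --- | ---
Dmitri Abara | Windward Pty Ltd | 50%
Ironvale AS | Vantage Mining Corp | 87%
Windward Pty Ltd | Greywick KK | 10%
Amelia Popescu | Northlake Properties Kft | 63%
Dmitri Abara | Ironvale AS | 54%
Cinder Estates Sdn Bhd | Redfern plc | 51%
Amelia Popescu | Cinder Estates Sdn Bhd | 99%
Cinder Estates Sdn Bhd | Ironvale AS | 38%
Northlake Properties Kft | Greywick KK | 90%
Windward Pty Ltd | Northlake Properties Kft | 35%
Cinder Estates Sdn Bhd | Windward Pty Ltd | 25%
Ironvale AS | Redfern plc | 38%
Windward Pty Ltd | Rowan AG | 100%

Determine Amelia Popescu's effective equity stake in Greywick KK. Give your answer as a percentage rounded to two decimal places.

Amelia reaches Greywick along 3 paths.
Via Cinder → Windward: 99% × 25% × 10% = 2.475%.
Via Cinder → Windward → Northlake: 99% × 25% × 35% × 90% = 7.79625%.
Via Northlake: 63% × 90% = 56.7%.
Total: 2.475% + 7.79625% + 56.7% = 66.97125%.
Rounded: 66.97%.

66.97%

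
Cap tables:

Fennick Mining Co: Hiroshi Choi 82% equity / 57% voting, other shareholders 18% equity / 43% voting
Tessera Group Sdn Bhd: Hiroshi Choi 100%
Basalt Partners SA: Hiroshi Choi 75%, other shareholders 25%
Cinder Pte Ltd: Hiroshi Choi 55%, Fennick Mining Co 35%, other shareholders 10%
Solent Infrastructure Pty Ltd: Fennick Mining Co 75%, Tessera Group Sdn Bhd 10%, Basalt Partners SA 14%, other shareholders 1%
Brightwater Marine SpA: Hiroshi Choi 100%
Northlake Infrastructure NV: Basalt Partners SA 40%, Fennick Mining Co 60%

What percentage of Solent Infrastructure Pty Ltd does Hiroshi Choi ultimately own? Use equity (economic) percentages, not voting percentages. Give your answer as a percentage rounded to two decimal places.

Hiroshi reaches Solent along 3 paths.
Via Fennick: 82% × 75% = 61.5%.
Via Tessera: 100% × 10% = 10%.
Via Basalt: 75% × 14% = 10.5%.
Total: 61.5% + 10% + 10.5% = 82%.
Rounded: 82.00%.

82.00%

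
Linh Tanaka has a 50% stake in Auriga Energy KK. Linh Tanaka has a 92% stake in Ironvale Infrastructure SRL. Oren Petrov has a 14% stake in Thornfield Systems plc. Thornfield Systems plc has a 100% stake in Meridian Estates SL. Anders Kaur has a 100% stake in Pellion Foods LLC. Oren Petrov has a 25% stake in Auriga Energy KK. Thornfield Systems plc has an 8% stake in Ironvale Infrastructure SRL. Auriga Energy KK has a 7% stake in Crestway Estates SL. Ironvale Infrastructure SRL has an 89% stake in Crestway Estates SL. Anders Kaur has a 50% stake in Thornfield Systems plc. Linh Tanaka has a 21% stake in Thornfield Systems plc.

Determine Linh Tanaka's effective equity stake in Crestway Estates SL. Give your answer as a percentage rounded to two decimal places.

Linh reaches Crestway along 3 paths.
Via Ironvale: 92% × 89% = 81.88%.
Via Thornfield → Ironvale: 21% × 8% × 89% = 1.4952%.
Via Auriga: 50% × 7% = 3.5%.
Total: 81.88% + 1.4952% + 3.5% = 86.8752%.
Rounded: 86.88%.

86.88%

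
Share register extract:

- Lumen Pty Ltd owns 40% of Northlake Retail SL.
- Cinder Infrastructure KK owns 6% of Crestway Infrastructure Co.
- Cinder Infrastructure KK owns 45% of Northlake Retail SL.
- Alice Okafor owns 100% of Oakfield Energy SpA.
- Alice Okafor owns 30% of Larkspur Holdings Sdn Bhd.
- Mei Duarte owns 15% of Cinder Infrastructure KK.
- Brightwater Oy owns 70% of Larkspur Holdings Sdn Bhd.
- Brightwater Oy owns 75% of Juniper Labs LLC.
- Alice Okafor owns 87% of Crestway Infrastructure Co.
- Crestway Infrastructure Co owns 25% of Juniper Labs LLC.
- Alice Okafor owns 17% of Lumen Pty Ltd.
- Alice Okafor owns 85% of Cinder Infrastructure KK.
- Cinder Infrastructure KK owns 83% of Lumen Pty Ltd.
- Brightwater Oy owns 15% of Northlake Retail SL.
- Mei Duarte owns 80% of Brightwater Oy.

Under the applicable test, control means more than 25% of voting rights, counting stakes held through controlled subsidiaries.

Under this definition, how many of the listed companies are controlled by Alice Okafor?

6

Alice holds 85% of Cinder, so Alice controls Cinder.
Alice and Cinder together hold 87% + 6% = 93% of Crestway, so Alice controls Crestway.
Alice holds 100% of Oakfield, so Alice controls Oakfield.
Alice holds 30% of Larkspur, so Alice controls Larkspur.
Cinder and Alice together hold 83% + 17% = 100% of Lumen, so Alice controls Lumen.
Cinder and Lumen together hold 45% + 40% = 85% of Northlake, so Alice controls Northlake.
No other company's threshold is met.
Alice controls 6 companies.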